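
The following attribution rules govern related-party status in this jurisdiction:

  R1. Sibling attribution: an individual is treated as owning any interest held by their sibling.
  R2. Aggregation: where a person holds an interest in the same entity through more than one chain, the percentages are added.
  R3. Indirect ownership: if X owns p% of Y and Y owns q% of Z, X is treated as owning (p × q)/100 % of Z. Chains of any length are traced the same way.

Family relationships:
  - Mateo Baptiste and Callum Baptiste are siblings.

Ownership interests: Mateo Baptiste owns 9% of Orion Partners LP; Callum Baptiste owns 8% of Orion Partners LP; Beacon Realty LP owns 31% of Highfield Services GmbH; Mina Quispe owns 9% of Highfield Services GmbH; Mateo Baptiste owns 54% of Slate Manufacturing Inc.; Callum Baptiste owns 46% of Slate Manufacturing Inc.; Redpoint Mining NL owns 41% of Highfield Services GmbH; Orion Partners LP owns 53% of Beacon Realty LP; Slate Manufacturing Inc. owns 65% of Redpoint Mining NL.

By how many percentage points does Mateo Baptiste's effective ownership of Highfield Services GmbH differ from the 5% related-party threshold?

24.4431

By sibling attribution (R1), Mateo Baptiste is treated as also owning Callum Baptiste's interest in Orion Partners LP, giving 9% + 8% = 17%.
By sibling attribution (R1), Mateo Baptiste is treated as also owning Callum Baptiste's interest in Slate Manufacturing Inc, giving 54% + 46% = 100%.
Chain via Orion Partners LP → Beacon Realty LP (R3): 17% × 53% × 31% = 2.7931% of Highfield Services GmbH.
Chain via Slate Manufacturing Inc. → Redpoint Mining NL (R3): 100% × 65% × 41% = 26.65% of Highfield Services GmbH.
Aggregating (R2): 2.7931% + 26.65% = 29.4431%.
29.4431% exceeds the 5% threshold by 24.4431 percentage points.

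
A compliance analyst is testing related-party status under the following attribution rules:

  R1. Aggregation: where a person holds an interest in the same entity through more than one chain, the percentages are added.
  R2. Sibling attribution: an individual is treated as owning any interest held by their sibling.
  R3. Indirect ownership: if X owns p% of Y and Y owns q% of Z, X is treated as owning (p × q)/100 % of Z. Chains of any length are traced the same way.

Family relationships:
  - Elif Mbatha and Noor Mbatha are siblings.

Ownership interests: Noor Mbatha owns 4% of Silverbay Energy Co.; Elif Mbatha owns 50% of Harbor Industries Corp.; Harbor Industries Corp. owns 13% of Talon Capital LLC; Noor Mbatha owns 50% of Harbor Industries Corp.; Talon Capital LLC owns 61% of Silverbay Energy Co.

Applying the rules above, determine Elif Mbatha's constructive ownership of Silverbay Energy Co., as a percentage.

By sibling attribution (R2), Elif Mbatha is treated as also owning Noor Mbatha's interest in Harbor Industries Corp, giving 50% + 50% = 100%.
By sibling attribution (R2), Elif Mbatha is treated as owning Noor Mbatha's 4% interest in Silverbay Energy Co.
Chain via Harbor Industries Corp. → Talon Capital LLC (R3): 100% × 13% × 61% = 7.93% of Silverbay Energy Co.
Direct interest in Silverbay Energy Co: 4%.
Aggregating (R1): 7.93% + 4% = 11.93%.

11.93%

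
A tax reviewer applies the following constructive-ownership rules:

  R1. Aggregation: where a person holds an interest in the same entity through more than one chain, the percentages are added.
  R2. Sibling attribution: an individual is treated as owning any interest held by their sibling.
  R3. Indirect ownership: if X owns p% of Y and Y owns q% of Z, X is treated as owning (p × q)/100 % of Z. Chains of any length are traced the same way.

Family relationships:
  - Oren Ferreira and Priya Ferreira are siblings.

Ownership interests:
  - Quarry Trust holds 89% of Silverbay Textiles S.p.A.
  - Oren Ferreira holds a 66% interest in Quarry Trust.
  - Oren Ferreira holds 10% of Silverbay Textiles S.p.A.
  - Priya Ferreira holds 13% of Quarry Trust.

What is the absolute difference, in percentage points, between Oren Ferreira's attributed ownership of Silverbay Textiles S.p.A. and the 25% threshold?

By sibling attribution (R2), Oren Ferreira is treated as also owning Priya Ferreira's interest in Quarry Trust, giving 66% + 13% = 79%.
Chain via Quarry Trust (R3): 79% × 89% = 70.31% of Silverbay Textiles S.p.A.
Direct interest in Silverbay Textiles S.p.A: 10%.
Aggregating (R1): 70.31% + 10% = 80.31%.
80.31% exceeds the 25% threshold by 55.31 percentage points.

55.31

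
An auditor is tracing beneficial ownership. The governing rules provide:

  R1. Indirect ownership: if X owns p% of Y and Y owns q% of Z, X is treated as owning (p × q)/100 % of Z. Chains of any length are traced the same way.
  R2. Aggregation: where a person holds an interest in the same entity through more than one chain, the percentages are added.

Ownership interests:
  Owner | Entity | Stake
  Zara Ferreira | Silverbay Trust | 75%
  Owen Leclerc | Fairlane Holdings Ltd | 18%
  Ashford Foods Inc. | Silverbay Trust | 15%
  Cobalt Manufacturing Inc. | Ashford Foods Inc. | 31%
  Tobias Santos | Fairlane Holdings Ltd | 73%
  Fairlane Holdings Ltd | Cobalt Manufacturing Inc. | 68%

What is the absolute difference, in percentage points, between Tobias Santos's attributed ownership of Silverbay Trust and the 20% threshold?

Chain via Fairlane Holdings Ltd → Cobalt Manufacturing Inc. → Ashford Foods Inc. (R1): 73% × 68% × 31% × 15% = 2.30826% of Silverbay Trust.
2.30826% falls short of the 20% threshold by 17.69174 percentage points.

17.69174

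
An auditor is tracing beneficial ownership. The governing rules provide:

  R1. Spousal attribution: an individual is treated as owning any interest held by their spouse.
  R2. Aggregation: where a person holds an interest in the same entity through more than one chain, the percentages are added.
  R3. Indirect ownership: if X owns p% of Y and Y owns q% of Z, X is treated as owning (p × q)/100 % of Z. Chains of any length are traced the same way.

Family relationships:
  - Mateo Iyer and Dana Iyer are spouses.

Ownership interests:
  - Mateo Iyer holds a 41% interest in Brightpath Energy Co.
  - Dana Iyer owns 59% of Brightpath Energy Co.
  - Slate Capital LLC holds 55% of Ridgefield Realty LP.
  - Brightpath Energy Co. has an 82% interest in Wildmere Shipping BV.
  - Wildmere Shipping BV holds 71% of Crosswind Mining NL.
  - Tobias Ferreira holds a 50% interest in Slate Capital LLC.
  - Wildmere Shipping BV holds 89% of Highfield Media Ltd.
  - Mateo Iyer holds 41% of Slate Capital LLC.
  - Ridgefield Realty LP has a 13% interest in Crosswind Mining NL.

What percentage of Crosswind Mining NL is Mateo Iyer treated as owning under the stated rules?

61.1515%

By spousal attribution (R1), Mateo Iyer is treated as also owning Dana Iyer's interest in Brightpath Energy Co, giving 41% + 59% = 100%.
Chain via Slate Capital LLC → Ridgefield Realty LP (R3): 41% × 55% × 13% = 2.9315% of Crosswind Mining NL.
Chain via Brightpath Energy Co. → Wildmere Shipping BV (R3): 100% × 82% × 71% = 58.22% of Crosswind Mining NL.
Aggregating (R2): 2.9315% + 58.22% = 61.1515%.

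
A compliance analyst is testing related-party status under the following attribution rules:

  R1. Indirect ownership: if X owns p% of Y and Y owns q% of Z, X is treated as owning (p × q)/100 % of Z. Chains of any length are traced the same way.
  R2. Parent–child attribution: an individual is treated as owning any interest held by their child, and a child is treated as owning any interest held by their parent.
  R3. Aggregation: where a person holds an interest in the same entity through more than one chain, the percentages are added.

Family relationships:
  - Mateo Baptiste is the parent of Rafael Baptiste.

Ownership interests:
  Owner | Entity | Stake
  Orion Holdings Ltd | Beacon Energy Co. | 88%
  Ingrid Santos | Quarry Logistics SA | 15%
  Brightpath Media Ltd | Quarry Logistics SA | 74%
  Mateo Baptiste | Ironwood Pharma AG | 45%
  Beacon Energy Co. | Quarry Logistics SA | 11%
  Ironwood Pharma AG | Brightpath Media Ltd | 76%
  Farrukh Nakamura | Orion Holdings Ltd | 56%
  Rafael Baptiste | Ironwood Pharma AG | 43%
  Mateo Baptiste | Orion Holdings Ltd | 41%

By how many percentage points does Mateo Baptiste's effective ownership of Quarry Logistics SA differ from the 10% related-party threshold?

43.46

By parent–child attribution (R2), Mateo Baptiste is treated as also owning Rafael Baptiste's interest in Ironwood Pharma AG, giving 45% + 43% = 88%.
Chain via Ironwood Pharma AG → Brightpath Media Ltd (R1): 88% × 76% × 74% = 49.4912% of Quarry Logistics SA.
Chain via Orion Holdings Ltd → Beacon Energy Co. (R1): 41% × 88% × 11% = 3.9688% of Quarry Logistics SA.
Aggregating (R3): 49.4912% + 3.9688% = 53.46%.
53.46% exceeds the 10% threshold by 43.46 percentage points.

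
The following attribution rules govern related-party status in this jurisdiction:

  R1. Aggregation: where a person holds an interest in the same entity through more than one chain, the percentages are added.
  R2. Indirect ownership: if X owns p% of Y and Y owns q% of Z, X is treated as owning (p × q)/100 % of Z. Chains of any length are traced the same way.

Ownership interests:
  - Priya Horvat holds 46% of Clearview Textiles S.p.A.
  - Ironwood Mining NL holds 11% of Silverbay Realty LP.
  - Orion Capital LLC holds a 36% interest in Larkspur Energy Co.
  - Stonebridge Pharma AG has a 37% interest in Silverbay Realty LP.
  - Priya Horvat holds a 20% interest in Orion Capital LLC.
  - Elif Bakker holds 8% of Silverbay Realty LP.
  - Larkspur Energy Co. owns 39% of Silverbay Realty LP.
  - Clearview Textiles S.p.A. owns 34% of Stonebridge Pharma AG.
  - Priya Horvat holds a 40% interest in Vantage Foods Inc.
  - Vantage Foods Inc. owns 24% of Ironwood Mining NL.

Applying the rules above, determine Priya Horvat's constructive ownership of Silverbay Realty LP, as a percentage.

9.6508%

Chain via Vantage Foods Inc. → Ironwood Mining NL (R2): 40% × 24% × 11% = 1.056% of Silverbay Realty LP.
Chain via Orion Capital LLC → Larkspur Energy Co. (R2): 20% × 36% × 39% = 2.808% of Silverbay Realty LP.
Chain via Clearview Textiles S.p.A. → Stonebridge Pharma AG (R2): 46% × 34% × 37% = 5.7868% of Silverbay Realty LP.
Aggregating (R1): 1.056% + 2.808% + 5.7868% = 9.6508%.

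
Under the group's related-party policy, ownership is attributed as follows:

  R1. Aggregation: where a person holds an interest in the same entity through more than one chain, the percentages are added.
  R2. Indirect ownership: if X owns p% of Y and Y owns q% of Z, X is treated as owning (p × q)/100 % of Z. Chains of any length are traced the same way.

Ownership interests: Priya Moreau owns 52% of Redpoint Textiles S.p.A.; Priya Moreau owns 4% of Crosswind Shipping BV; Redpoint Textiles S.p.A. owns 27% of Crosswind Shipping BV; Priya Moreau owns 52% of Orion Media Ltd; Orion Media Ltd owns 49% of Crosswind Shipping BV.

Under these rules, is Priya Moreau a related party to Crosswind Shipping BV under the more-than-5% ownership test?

Chain via Orion Media Ltd (R2): 52% × 49% = 25.48% of Crosswind Shipping BV.
Chain via Redpoint Textiles S.p.A. (R2): 52% × 27% = 14.04% of Crosswind Shipping BV.
Direct interest in Crosswind Shipping BV: 4%.
Aggregating (R1): 25.48% + 14.04% + 4% = 43.52%.
43.52% exceeds the 5% threshold, so Priya is a related party to Crosswind Shipping BV.

Yes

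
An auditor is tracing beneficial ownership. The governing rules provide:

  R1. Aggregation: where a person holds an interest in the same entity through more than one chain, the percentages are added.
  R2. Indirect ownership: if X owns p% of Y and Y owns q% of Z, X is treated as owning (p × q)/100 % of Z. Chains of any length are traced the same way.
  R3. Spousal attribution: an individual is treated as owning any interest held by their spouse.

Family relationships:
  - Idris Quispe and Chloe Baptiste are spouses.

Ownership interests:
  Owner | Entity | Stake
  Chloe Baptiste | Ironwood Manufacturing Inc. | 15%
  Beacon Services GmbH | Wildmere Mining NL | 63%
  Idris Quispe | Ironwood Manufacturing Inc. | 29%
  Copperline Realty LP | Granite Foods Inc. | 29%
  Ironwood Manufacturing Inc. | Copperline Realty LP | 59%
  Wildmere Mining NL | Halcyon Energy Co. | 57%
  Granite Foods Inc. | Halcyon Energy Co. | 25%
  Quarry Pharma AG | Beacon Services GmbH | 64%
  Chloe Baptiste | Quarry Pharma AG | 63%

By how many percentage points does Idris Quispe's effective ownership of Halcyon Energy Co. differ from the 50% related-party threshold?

By spousal attribution (R3), Idris Quispe is treated as also owning Chloe Baptiste's interest in Ironwood Manufacturing Inc, giving 29% + 15% = 44%.
By spousal attribution (R3), Idris Quispe is treated as owning Chloe Baptiste's 63% interest in Quarry Pharma AG.
Chain via Ironwood Manufacturing Inc. → Copperline Realty LP → Granite Foods Inc. (R2): 44% × 59% × 29% × 25% = 1.8821% of Halcyon Energy Co.
Chain via Quarry Pharma AG → Beacon Services GmbH → Wildmere Mining NL (R2): 63% × 64% × 63% × 57% = 14.478912% of Halcyon Energy Co.
Aggregating (R1): 1.8821% + 14.478912% = 16.361012%.
16.361012% falls short of the 50% threshold by 33.638988 percentage points.

33.638988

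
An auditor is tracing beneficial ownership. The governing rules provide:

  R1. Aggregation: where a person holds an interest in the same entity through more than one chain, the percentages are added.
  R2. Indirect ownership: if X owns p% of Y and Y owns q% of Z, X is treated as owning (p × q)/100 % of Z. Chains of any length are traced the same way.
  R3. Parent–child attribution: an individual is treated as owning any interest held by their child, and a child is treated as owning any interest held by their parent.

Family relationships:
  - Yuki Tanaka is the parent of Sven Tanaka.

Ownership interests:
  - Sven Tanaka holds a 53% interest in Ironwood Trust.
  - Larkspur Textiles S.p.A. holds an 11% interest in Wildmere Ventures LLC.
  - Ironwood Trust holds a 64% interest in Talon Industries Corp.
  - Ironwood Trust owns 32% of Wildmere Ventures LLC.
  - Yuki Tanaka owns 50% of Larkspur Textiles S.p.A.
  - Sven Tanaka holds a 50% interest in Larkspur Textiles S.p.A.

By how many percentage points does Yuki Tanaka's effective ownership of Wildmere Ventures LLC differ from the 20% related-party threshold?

By parent–child attribution (R3), Yuki Tanaka is treated as also owning Sven Tanaka's interest in Larkspur Textiles S.p.A, giving 50% + 50% = 100%.
By parent–child attribution (R3), Yuki Tanaka is treated as owning Sven Tanaka's 53% interest in Ironwood Trust.
Chain via Larkspur Textiles S.p.A. (R2): 100% × 11% = 11% of Wildmere Ventures LLC.
Chain via Ironwood Trust (R2): 53% × 32% = 16.96% of Wildmere Ventures LLC.
Aggregating (R1): 11% + 16.96% = 27.96%.
27.96% exceeds the 20% threshold by 7.96 percentage points.

7.96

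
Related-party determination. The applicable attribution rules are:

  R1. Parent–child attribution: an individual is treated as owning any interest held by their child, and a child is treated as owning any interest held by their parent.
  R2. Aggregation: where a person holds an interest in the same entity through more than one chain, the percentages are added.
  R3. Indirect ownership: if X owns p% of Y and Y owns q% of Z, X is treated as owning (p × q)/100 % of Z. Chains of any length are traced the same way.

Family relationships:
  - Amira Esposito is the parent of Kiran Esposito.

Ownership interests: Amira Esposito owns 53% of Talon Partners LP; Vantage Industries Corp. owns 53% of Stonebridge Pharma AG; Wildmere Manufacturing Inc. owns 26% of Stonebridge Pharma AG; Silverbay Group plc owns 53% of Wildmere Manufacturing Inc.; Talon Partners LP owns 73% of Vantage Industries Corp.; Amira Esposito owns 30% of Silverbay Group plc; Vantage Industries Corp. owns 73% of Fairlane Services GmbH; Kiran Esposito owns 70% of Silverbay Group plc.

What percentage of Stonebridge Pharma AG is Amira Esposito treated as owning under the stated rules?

34.2857%

By parent–child attribution (R1), Amira Esposito is treated as also owning Kiran Esposito's interest in Silverbay Group plc, giving 30% + 70% = 100%.
Chain via Talon Partners LP → Vantage Industries Corp. (R3): 53% × 73% × 53% = 20.5057% of Stonebridge Pharma AG.
Chain via Silverbay Group plc → Wildmere Manufacturing Inc. (R3): 100% × 53% × 26% = 13.78% of Stonebridge Pharma AG.
Aggregating (R2): 20.5057% + 13.78% = 34.2857%.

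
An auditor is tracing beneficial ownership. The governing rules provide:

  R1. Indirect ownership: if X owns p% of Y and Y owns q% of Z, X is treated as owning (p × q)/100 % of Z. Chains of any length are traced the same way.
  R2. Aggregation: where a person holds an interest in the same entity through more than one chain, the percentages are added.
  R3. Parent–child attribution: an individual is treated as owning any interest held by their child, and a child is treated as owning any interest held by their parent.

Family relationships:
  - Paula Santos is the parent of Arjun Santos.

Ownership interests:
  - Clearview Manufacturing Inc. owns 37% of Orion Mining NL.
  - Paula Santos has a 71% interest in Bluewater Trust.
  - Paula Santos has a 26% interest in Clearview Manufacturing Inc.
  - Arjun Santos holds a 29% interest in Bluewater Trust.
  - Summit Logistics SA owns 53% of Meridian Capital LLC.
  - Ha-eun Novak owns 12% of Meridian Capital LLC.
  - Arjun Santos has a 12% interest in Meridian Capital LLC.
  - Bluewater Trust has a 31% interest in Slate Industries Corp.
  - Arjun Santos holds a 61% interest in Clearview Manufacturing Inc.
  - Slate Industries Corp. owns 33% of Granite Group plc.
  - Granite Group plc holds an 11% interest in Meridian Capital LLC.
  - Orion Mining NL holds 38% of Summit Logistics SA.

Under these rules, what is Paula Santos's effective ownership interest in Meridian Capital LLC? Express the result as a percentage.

By parent–child attribution (R3), Paula Santos is treated as also owning Arjun Santos's interest in Bluewater Trust, giving 71% + 29% = 100%.
By parent–child attribution (R3), Paula Santos is treated as also owning Arjun Santos's interest in Clearview Manufacturing Inc, giving 26% + 61% = 87%.
By parent–child attribution (R3), Paula Santos is treated as owning Arjun Santos's 12% interest in Meridian Capital LLC.
Chain via Bluewater Trust → Slate Industries Corp. → Granite Group plc (R1): 100% × 31% × 33% × 11% = 1.1253% of Meridian Capital LLC.
Chain via Clearview Manufacturing Inc. → Orion Mining NL → Summit Logistics SA (R1): 87% × 37% × 38% × 53% = 6.483066% of Meridian Capital LLC.
Direct interest in Meridian Capital LLC: 12%.
Aggregating (R2): 1.1253% + 6.483066% + 12% = 19.608366%.

19.608366%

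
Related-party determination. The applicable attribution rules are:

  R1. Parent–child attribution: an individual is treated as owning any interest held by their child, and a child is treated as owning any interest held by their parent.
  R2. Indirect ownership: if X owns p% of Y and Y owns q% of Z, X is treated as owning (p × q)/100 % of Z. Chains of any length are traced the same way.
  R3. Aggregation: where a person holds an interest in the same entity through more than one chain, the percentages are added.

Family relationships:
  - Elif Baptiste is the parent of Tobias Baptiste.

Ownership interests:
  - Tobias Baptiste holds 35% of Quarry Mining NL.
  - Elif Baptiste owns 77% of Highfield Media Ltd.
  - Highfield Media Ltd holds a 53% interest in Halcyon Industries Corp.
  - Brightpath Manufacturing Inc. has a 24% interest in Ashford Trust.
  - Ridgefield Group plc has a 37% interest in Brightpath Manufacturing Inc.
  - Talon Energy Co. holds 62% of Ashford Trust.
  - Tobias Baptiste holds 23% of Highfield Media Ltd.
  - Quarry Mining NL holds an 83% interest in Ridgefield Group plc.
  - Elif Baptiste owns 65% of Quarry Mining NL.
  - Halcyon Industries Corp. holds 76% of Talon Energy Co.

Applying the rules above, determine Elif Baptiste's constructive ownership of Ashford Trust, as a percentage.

32.344%

By parent–child attribution (R1), Elif Baptiste is treated as also owning Tobias Baptiste's interest in Quarry Mining NL, giving 65% + 35% = 100%.
By parent–child attribution (R1), Elif Baptiste is treated as also owning Tobias Baptiste's interest in Highfield Media Ltd, giving 77% + 23% = 100%.
Chain via Quarry Mining NL → Ridgefield Group plc → Brightpath Manufacturing Inc. (R2): 100% × 83% × 37% × 24% = 7.3704% of Ashford Trust.
Chain via Highfield Media Ltd → Halcyon Industries Corp. → Talon Energy Co. (R2): 100% × 53% × 76% × 62% = 24.9736% of Ashford Trust.
Aggregating (R3): 7.3704% + 24.9736% = 32.344%.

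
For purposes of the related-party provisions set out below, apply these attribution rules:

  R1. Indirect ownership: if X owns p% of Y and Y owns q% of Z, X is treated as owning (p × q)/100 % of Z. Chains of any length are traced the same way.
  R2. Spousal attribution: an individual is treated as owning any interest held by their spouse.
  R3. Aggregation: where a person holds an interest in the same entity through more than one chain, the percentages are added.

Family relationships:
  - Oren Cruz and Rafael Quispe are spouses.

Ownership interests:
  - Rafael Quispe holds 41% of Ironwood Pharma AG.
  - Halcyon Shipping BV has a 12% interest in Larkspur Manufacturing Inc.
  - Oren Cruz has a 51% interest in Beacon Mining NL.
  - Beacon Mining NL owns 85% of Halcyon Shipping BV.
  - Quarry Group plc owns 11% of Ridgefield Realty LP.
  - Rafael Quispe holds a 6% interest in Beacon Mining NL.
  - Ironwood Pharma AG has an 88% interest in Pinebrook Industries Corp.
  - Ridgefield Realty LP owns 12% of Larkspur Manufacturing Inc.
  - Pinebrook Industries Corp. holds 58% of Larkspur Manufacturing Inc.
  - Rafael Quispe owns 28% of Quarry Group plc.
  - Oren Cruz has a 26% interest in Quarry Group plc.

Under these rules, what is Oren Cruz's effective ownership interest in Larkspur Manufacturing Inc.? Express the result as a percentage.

By spousal attribution (R2), Oren Cruz is treated as also owning Rafael Quispe's interest in Quarry Group plc, giving 26% + 28% = 54%.
By spousal attribution (R2), Oren Cruz is treated as also owning Rafael Quispe's interest in Beacon Mining NL, giving 51% + 6% = 57%.
By spousal attribution (R2), Oren Cruz is treated as owning Rafael Quispe's 41% interest in Ironwood Pharma AG.
Chain via Quarry Group plc → Ridgefield Realty LP (R1): 54% × 11% × 12% = 0.7128% of Larkspur Manufacturing Inc.
Chain via Beacon Mining NL → Halcyon Shipping BV (R1): 57% × 85% × 12% = 5.814% of Larkspur Manufacturing Inc.
Chain via Ironwood Pharma AG → Pinebrook Industries Corp. (R1): 41% × 88% × 58% = 20.9264% of Larkspur Manufacturing Inc.
Aggregating (R3): 0.7128% + 5.814% + 20.9264% = 27.4532%.

27.4532%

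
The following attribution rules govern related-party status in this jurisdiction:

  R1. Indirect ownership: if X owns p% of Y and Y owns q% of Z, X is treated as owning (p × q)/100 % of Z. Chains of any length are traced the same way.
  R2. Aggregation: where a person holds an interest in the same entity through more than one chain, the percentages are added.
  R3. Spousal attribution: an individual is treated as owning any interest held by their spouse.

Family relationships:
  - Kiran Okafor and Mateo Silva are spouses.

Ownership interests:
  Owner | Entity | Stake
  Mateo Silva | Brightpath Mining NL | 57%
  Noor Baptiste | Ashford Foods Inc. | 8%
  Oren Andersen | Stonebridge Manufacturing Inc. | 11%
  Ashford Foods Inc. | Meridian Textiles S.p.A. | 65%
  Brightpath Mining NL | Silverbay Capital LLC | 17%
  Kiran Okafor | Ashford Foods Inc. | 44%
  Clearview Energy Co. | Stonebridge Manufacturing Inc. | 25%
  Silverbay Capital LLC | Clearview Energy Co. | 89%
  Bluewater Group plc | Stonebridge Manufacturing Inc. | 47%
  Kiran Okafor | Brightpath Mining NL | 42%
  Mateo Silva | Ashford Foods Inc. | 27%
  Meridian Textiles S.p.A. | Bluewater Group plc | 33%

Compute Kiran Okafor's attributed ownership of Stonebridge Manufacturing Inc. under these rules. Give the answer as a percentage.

By spousal attribution (R3), Kiran Okafor is treated as also owning Mateo Silva's interest in Brightpath Mining NL, giving 42% + 57% = 99%.
By spousal attribution (R3), Kiran Okafor is treated as also owning Mateo Silva's interest in Ashford Foods Inc, giving 44% + 27% = 71%.
Chain via Brightpath Mining NL → Silverbay Capital LLC → Clearview Energy Co. (R1): 99% × 17% × 89% × 25% = 3.744675% of Stonebridge Manufacturing Inc.
Chain via Ashford Foods Inc. → Meridian Textiles S.p.A. → Bluewater Group plc (R1): 71% × 65% × 33% × 47% = 7.157865% of Stonebridge Manufacturing Inc.
Aggregating (R2): 3.744675% + 7.157865% = 10.90254%.

10.90254%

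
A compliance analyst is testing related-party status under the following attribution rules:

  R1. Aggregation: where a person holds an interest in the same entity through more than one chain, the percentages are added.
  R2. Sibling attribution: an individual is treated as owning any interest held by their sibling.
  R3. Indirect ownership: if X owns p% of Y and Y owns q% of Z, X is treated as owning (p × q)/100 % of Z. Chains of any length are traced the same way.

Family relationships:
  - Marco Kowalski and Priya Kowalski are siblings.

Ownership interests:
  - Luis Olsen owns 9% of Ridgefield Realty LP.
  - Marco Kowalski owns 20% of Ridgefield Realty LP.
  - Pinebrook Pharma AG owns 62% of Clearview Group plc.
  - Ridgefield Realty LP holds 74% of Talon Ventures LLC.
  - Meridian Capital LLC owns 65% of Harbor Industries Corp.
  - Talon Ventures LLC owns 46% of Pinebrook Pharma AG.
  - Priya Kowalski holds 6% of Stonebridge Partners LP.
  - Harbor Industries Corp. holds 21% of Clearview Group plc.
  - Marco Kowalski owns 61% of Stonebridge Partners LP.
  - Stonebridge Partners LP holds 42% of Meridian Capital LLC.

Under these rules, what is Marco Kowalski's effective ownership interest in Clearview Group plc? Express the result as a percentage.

8.06207%

By sibling attribution (R2), Marco Kowalski is treated as also owning Priya Kowalski's interest in Stonebridge Partners LP, giving 61% + 6% = 67%.
Chain via Ridgefield Realty LP → Talon Ventures LLC → Pinebrook Pharma AG (R3): 20% × 74% × 46% × 62% = 4.22096% of Clearview Group plc.
Chain via Stonebridge Partners LP → Meridian Capital LLC → Harbor Industries Corp. (R3): 67% × 42% × 65% × 21% = 3.84111% of Clearview Group plc.
Aggregating (R1): 4.22096% + 3.84111% = 8.06207%.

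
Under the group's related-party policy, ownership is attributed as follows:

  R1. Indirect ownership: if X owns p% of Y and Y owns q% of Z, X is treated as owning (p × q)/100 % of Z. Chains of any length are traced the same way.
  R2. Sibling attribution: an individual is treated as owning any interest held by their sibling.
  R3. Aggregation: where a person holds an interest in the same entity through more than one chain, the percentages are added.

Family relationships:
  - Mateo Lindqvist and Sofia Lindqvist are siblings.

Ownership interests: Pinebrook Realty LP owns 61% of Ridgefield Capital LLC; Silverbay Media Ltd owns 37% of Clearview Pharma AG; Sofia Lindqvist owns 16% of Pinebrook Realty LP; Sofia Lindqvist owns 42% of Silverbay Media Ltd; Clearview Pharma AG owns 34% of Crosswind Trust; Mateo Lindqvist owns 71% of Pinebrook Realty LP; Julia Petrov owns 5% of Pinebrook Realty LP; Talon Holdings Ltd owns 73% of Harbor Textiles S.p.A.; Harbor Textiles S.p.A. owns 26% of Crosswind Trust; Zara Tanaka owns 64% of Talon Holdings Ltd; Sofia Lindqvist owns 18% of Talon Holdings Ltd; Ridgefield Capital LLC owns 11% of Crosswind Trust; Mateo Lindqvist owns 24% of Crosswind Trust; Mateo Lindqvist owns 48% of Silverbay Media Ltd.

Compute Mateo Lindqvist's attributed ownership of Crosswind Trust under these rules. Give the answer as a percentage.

44.5761%

By sibling attribution (R2), Mateo Lindqvist is treated as also owning Sofia Lindqvist's interest in Silverbay Media Ltd, giving 48% + 42% = 90%.
By sibling attribution (R2), Mateo Lindqvist is treated as also owning Sofia Lindqvist's interest in Pinebrook Realty LP, giving 71% + 16% = 87%.
By sibling attribution (R2), Mateo Lindqvist is treated as owning Sofia Lindqvist's 18% interest in Talon Holdings Ltd.
Chain via Silverbay Media Ltd → Clearview Pharma AG (R1): 90% × 37% × 34% = 11.322% of Crosswind Trust.
Chain via Pinebrook Realty LP → Ridgefield Capital LLC (R1): 87% × 61% × 11% = 5.8377% of Crosswind Trust.
Direct interest in Crosswind Trust: 24%.
Chain via Talon Holdings Ltd → Harbor Textiles S.p.A. (R1): 18% × 73% × 26% = 3.4164% of Crosswind Trust.
Aggregating (R3): 11.322% + 5.8377% + 24% + 3.4164% = 44.5761%.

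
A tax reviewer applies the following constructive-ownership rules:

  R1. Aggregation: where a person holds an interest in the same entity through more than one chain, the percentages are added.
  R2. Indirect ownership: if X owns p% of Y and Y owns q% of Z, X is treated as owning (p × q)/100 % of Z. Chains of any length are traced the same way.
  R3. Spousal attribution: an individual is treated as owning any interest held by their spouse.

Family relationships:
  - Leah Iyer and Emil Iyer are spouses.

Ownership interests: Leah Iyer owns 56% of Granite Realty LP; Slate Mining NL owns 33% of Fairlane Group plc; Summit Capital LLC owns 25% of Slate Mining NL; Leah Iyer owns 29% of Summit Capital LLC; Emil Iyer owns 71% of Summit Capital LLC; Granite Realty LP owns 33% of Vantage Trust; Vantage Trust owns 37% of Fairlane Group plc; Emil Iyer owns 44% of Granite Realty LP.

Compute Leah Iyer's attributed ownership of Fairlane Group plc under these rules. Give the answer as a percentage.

By spousal attribution (R3), Leah Iyer is treated as also owning Emil Iyer's interest in Summit Capital LLC, giving 29% + 71% = 100%.
By spousal attribution (R3), Leah Iyer is treated as also owning Emil Iyer's interest in Granite Realty LP, giving 56% + 44% = 100%.
Chain via Summit Capital LLC → Slate Mining NL (R2): 100% × 25% × 33% = 8.25% of Fairlane Group plc.
Chain via Granite Realty LP → Vantage Trust (R2): 100% × 33% × 37% = 12.21% of Fairlane Group plc.
Aggregating (R1): 8.25% + 12.21% = 20.46%.

20.46%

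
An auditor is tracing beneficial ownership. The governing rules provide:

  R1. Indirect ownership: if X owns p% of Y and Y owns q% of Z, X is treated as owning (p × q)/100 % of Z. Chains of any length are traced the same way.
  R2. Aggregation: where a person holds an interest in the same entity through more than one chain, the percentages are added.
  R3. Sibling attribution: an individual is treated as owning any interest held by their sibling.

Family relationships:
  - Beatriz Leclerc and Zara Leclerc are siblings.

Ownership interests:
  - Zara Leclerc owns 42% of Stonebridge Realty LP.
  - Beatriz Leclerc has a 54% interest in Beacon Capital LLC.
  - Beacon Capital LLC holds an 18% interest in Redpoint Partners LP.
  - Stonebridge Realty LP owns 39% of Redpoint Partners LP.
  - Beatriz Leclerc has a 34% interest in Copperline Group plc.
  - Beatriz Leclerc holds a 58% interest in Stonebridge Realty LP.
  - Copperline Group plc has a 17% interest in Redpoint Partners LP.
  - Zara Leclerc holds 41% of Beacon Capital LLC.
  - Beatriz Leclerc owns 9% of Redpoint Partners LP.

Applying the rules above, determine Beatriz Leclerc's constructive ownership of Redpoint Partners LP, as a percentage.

By sibling attribution (R3), Beatriz Leclerc is treated as also owning Zara Leclerc's interest in Beacon Capital LLC, giving 54% + 41% = 95%.
By sibling attribution (R3), Beatriz Leclerc is treated as also owning Zara Leclerc's interest in Stonebridge Realty LP, giving 58% + 42% = 100%.
Chain via Copperline Group plc (R1): 34% × 17% = 5.78% of Redpoint Partners LP.
Chain via Beacon Capital LLC (R1): 95% × 18% = 17.1% of Redpoint Partners LP.
Chain via Stonebridge Realty LP (R1): 100% × 39% = 39% of Redpoint Partners LP.
Direct interest in Redpoint Partners LP: 9%.
Aggregating (R2): 5.78% + 17.1% + 39% + 9% = 70.88%.

70.88%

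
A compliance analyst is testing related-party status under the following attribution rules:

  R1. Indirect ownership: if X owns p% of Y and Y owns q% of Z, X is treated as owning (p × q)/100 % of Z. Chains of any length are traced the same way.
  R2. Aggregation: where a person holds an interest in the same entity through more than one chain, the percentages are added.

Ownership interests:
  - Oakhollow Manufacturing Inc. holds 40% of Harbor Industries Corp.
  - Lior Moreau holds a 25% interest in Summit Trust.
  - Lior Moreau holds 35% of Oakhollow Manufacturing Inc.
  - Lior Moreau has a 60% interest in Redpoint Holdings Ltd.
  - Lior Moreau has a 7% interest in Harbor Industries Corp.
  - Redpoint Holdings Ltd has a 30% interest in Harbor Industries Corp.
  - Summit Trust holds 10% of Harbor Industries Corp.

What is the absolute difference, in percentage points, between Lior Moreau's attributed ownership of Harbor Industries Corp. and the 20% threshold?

21.5

Chain via Redpoint Holdings Ltd (R1): 60% × 30% = 18% of Harbor Industries Corp.
Chain via Summit Trust (R1): 25% × 10% = 2.5% of Harbor Industries Corp.
Chain via Oakhollow Manufacturing Inc. (R1): 35% × 40% = 14% of Harbor Industries Corp.
Direct interest in Harbor Industries Corp: 7%.
Aggregating (R2): 18% + 2.5% + 14% + 7% = 41.5%.
41.5% exceeds the 20% threshold by 21.5 percentage points.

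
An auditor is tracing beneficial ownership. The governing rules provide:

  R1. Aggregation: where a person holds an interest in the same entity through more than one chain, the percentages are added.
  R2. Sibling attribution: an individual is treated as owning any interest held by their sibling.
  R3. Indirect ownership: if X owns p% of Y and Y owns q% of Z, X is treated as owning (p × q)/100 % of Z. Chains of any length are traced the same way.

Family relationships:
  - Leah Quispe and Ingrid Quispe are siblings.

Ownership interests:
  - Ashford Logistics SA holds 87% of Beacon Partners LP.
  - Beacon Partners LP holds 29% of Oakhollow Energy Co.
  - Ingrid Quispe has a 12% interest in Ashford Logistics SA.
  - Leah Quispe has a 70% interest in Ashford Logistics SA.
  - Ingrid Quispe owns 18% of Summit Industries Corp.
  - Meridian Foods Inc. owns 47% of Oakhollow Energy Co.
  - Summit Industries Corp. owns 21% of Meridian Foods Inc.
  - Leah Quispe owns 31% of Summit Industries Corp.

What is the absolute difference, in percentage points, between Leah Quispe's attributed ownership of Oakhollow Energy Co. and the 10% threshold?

15.5249

By sibling attribution (R2), Leah Quispe is treated as also owning Ingrid Quispe's interest in Summit Industries Corp, giving 31% + 18% = 49%.
By sibling attribution (R2), Leah Quispe is treated as also owning Ingrid Quispe's interest in Ashford Logistics SA, giving 70% + 12% = 82%.
Chain via Summit Industries Corp. → Meridian Foods Inc. (R3): 49% × 21% × 47% = 4.8363% of Oakhollow Energy Co.
Chain via Ashford Logistics SA → Beacon Partners LP (R3): 82% × 87% × 29% = 20.6886% of Oakhollow Energy Co.
Aggregating (R1): 4.8363% + 20.6886% = 25.5249%.
25.5249% exceeds the 10% threshold by 15.5249 percentage points.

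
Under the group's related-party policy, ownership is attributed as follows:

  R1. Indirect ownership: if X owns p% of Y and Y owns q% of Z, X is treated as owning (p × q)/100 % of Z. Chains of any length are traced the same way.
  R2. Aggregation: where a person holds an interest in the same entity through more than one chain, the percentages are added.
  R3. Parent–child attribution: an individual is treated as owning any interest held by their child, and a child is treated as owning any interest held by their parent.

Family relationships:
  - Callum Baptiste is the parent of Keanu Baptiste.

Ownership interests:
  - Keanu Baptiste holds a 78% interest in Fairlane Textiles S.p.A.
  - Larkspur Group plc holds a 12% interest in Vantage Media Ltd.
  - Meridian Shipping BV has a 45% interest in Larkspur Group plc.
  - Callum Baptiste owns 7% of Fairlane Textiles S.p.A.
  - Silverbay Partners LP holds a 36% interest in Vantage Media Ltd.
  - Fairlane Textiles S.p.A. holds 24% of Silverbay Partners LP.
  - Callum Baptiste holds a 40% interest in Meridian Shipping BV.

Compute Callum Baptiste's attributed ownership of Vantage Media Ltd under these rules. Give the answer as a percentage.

By parent–child attribution (R3), Callum Baptiste is treated as also owning Keanu Baptiste's interest in Fairlane Textiles S.p.A, giving 7% + 78% = 85%.
Chain via Fairlane Textiles S.p.A. → Silverbay Partners LP (R1): 85% × 24% × 36% = 7.344% of Vantage Media Ltd.
Chain via Meridian Shipping BV → Larkspur Group plc (R1): 40% × 45% × 12% = 2.16% of Vantage Media Ltd.
Aggregating (R2): 7.344% + 2.16% = 9.504%.

9.504%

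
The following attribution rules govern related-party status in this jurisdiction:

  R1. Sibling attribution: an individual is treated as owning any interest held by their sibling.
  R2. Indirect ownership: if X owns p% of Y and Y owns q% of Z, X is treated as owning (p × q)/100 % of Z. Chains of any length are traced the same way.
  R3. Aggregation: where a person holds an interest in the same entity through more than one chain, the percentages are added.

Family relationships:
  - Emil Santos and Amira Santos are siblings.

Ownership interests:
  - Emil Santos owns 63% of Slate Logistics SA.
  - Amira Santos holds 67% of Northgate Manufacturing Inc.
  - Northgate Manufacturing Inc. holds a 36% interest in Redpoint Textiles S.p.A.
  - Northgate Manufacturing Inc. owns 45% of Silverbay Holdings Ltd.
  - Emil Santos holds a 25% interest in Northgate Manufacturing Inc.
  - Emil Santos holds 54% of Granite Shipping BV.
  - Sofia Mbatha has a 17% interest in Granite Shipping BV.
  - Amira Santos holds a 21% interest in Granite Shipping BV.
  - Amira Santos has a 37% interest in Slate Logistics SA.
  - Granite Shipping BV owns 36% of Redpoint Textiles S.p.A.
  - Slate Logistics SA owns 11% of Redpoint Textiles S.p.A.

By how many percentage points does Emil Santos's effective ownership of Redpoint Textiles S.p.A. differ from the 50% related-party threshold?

By sibling attribution (R1), Emil Santos is treated as also owning Amira Santos's interest in Northgate Manufacturing Inc, giving 25% + 67% = 92%.
By sibling attribution (R1), Emil Santos is treated as also owning Amira Santos's interest in Slate Logistics SA, giving 63% + 37% = 100%.
By sibling attribution (R1), Emil Santos is treated as also owning Amira Santos's interest in Granite Shipping BV, giving 54% + 21% = 75%.
Chain via Northgate Manufacturing Inc. (R2): 92% × 36% = 33.12% of Redpoint Textiles S.p.A.
Chain via Slate Logistics SA (R2): 100% × 11% = 11% of Redpoint Textiles S.p.A.
Chain via Granite Shipping BV (R2): 75% × 36% = 27% of Redpoint Textiles S.p.A.
Aggregating (R3): 33.12% + 11% + 27% = 71.12%.
71.12% exceeds the 50% threshold by 21.12 percentage points.

21.12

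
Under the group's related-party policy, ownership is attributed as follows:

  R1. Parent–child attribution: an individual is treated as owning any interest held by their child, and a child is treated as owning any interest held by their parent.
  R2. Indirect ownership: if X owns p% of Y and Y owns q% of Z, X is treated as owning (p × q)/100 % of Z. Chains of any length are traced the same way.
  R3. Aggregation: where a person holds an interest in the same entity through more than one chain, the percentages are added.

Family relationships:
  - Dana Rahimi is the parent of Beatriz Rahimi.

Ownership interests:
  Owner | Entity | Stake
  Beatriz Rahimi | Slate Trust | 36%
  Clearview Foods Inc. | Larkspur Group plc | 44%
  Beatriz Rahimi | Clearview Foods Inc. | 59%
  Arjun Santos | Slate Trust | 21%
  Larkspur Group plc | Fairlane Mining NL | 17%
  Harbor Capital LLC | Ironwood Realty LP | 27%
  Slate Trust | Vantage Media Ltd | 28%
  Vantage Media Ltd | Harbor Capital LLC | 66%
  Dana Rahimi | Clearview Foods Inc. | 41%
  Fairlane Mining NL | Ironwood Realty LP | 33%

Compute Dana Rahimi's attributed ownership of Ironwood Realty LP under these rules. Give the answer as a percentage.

By parent–child attribution (R1), Dana Rahimi is treated as also owning Beatriz Rahimi's interest in Clearview Foods Inc, giving 41% + 59% = 100%.
By parent–child attribution (R1), Dana Rahimi is treated as owning Beatriz Rahimi's 36% interest in Slate Trust.
Chain via Clearview Foods Inc. → Larkspur Group plc → Fairlane Mining NL (R2): 100% × 44% × 17% × 33% = 2.4684% of Ironwood Realty LP.
Chain via Slate Trust → Vantage Media Ltd → Harbor Capital LLC (R2): 36% × 28% × 66% × 27% = 1.796256% of Ironwood Realty LP.
Aggregating (R3): 2.4684% + 1.796256% = 4.264656%.

4.264656%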